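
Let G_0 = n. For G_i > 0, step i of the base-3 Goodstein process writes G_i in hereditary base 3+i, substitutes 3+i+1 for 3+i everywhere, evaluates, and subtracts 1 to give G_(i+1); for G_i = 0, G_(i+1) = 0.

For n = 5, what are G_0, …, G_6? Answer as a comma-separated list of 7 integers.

i=0: 5 = 3 + 2 (b=3); 3→4: 4 + 2 = 6; 6−1 = 5
i=1: 5 = 4 + 1 (b=4); 4→5: 5 + 1 = 6; 6−1 = 5
i=2: 5 = 5 (b=5); 5→6: 6 = 6; 6−1 = 5
i=3: 5 = 5 (b=6); 6→7: 5 = 5; 5−1 = 4
i=4: 4 = 4 (b=7); 7→8: 4 = 4; 4−1 = 3
i=5: 3 = 3 (b=8); 8→9: 3 = 3; 3−1 = 2

5, 5, 5, 5, 4, 3, 2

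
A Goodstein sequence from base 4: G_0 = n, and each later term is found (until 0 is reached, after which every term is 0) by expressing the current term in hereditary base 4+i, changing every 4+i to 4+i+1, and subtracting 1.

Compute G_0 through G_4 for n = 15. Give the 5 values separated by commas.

[0] 15 ≡ 3·4 + 3 (base 4). Lift 5: 18. −1: 17.
[1] 17 ≡ 3·5 + 2 (base 5). Lift 6: 20. −1: 19.
[2] 19 ≡ 3·6 + 1 (base 6). Lift 7: 22. −1: 21.
[3] 21 ≡ 3·7 (base 7). Lift 8: 24. −1: 23.

15, 17, 19, 21, 23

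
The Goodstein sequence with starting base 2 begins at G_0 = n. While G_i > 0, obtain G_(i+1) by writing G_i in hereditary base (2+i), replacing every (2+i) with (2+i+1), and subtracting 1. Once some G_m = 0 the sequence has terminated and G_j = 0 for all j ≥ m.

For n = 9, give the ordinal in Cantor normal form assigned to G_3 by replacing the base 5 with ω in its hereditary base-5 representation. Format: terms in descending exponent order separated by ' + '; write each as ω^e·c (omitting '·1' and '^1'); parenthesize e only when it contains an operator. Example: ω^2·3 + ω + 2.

(0) 9|_2 = 2^(2 + 1) + 1 ↦ 3^(3 + 1) + 1|_3 = 82 ⇒ 81
(1) 81|_3 = 3^(3 + 1) ↦ 4^(4 + 1)|_4 = 1024 ⇒ 1023
(2) 1023|_4 = 3·4^4 + 3·4^3 + 3·4^2 + 3·4 + 3 ↦ 3·5^5 + 3·5^3 + 3·5^2 + 3·5 + 3|_5 = 9843 ⇒ 9842
(3) 9842|_5 = 3·5^5 + 3·5^3 + 3·5^2 + 3·5 + 2 ↦ 3·6^6 + 3·6^3 + 3·6^2 + 3·6 + 2|_6 = 140744 ⇒ 140743

ω^ω·3 + ω^3·3 + ω^2·3 + ω·3 + 2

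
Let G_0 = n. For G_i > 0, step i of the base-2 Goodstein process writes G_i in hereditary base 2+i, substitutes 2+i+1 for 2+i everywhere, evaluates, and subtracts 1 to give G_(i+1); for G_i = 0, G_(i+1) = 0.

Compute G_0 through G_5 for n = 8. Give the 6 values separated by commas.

8, 80, 553, 6310, 93395, 1647195

G_0=8  [base 2] 2^(2 + 1)  →[2↦3]→  3^(3 + 1) = 81  −1 ⇒ G_1=80
G_1=80  [base 3] 2·3^3 + 2·3^2 + 2·3 + 2  →[3↦4]→  2·4^4 + 2·4^2 + 2·4 + 2 = 554  −1 ⇒ G_2=553
G_2=553  [base 4] 2·4^4 + 2·4^2 + 2·4 + 1  →[4↦5]→  2·5^5 + 2·5^2 + 2·5 + 1 = 6311  −1 ⇒ G_3=6310
G_3=6310  [base 5] 2·5^5 + 2·5^2 + 2·5  →[5↦6]→  2·6^6 + 2·6^2 + 2·6 = 93396  −1 ⇒ G_4=93395
G_4=93395  [base 6] 2·6^6 + 2·6^2 + 6 + 5  →[6↦7]→  2·7^7 + 2·7^2 + 7 + 5 = 1647196  −1 ⇒ G_5=1647195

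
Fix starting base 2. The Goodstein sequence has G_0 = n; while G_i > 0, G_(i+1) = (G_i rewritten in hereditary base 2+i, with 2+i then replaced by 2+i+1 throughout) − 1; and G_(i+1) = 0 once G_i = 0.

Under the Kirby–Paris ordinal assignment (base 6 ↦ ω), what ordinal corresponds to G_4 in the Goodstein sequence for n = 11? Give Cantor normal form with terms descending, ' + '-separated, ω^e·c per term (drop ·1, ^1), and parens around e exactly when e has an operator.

G_0=11  [base 2] 2^(2 + 1) + 2 + 1  →[2↦3]→  3^(3 + 1) + 3 + 1 = 85  −1 ⇒ G_1=84
G_1=84  [base 3] 3^(3 + 1) + 3  →[3↦4]→  4^(4 + 1) + 4 = 1028  −1 ⇒ G_2=1027
G_2=1027  [base 4] 4^(4 + 1) + 3  →[4↦5]→  5^(5 + 1) + 3 = 15628  −1 ⇒ G_3=15627
G_3=15627  [base 5] 5^(5 + 1) + 2  →[5↦6]→  6^(6 + 1) + 2 = 279938  −1 ⇒ G_4=279937
G_4=279937  [base 6] 6^(6 + 1) + 1  →[6↦7]→  7^(7 + 1) + 1 = 5764802  −1 ⇒ G_5=5764801

ω^(ω + 1) + 1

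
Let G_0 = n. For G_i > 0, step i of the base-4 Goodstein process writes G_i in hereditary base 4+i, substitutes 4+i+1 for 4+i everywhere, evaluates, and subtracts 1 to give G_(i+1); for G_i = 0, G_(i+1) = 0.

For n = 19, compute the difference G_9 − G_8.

(0) 19|_4 = 4^2 + 3 ↦ 5^2 + 3|_5 = 28 ⇒ 27
(1) 27|_5 = 5^2 + 2 ↦ 6^2 + 2|_6 = 38 ⇒ 37
(2) 37|_6 = 6^2 + 1 ↦ 7^2 + 1|_7 = 50 ⇒ 49
(3) 49|_7 = 7^2 ↦ 8^2|_8 = 64 ⇒ 63
(4) 63|_8 = 7·8 + 7 ↦ 7·9 + 7|_9 = 70 ⇒ 69
(5) 69|_9 = 7·9 + 6 ↦ 7·10 + 6|_10 = 76 ⇒ 75
(6) 75|_10 = 7·10 + 5 ↦ 7·11 + 5|_11 = 82 ⇒ 81
(7) 81|_11 = 7·11 + 4 ↦ 7·12 + 4|_12 = 88 ⇒ 87
(8) 87|_12 = 7·12 + 3 ↦ 7·13 + 3|_13 = 94 ⇒ 93

6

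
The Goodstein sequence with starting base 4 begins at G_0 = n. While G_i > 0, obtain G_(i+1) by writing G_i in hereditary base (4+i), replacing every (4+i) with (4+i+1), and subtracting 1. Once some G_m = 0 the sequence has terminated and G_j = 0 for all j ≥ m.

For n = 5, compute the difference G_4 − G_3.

-1

[0] 5 ≡ 4 + 1 (base 4). Lift 5: 6. −1: 5.
[1] 5 ≡ 5 (base 5). Lift 6: 6. −1: 5.
[2] 5 ≡ 5 (base 6). Lift 7: 5. −1: 4.
[3] 4 ≡ 4 (base 7). Lift 8: 4. −1: 3.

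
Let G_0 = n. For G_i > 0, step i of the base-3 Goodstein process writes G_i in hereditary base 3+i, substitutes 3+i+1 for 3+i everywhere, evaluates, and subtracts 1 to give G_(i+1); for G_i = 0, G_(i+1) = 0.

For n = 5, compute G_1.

[0] 5 ≡ 3 + 2 (base 3). Lift 4: 6. −1: 5.
[1] 5 ≡ 4 + 1 (base 4). Lift 5: 6. −1: 5.

5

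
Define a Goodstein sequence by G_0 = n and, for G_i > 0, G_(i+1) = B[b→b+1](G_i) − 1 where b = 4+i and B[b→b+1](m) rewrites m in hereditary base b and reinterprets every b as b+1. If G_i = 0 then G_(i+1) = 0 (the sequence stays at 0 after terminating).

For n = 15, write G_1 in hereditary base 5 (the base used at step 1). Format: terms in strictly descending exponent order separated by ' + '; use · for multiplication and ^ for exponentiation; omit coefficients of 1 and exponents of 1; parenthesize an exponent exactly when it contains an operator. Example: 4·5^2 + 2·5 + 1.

G_0 = 15. HB_4(15) = 3·4 + 3. Bump = 18. G_1 = 17.
G_1 = 17. HB_5(17) = 3·5 + 2. Bump = 20. G_2 = 19.

3·5 + 2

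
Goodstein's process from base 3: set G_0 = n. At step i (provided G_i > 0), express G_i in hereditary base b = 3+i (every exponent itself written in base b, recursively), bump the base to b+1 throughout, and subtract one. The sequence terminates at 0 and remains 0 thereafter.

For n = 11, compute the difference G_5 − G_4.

i=0: 11 = 3^2 + 2 (b=3); 3→4: 4^2 + 2 = 18; 18−1 = 17
i=1: 17 = 4^2 + 1 (b=4); 4→5: 5^2 + 1 = 26; 26−1 = 25
i=2: 25 = 5^2 (b=5); 5→6: 6^2 = 36; 36−1 = 35
i=3: 35 = 5·6 + 5 (b=6); 6→7: 5·7 + 5 = 40; 40−1 = 39
i=4: 39 = 5·7 + 4 (b=7); 7→8: 5·8 + 4 = 44; 44−1 = 43

4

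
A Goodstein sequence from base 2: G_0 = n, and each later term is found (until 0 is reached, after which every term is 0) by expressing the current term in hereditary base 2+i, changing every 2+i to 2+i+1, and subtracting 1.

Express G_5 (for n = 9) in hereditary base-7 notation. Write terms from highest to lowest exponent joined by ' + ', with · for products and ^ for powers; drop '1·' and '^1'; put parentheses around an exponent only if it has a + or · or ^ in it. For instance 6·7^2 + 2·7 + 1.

3·7^7 + 3·7^3 + 3·7^2 + 3·7

G_0 = 9. HB_2(9) = 2^(2 + 1) + 1. Bump = 82. G_1 = 81.
G_1 = 81. HB_3(81) = 3^(3 + 1). Bump = 1024. G_2 = 1023.
G_2 = 1023. HB_4(1023) = 3·4^4 + 3·4^3 + 3·4^2 + 3·4 + 3. Bump = 9843. G_3 = 9842.
G_3 = 9842. HB_5(9842) = 3·5^5 + 3·5^3 + 3·5^2 + 3·5 + 2. Bump = 140744. G_4 = 140743.
G_4 = 140743. HB_6(140743) = 3·6^6 + 3·6^3 + 3·6^2 + 3·6 + 1. Bump = 2471827. G_5 = 2471826.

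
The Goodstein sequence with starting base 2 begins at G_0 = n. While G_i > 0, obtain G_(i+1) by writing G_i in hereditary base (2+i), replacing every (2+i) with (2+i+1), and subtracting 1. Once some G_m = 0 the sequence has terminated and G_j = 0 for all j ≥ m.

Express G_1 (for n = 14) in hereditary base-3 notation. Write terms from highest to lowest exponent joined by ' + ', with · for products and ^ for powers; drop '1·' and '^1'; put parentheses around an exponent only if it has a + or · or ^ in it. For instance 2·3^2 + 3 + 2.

base 2: 14 = 2^(2 + 1) + 2^2 + 2; at 3: 3^(3 + 1) + 3^3 + 3 = 111; next = 110
base 3: 110 = 3^(3 + 1) + 3^3 + 2; at 4: 4^(4 + 1) + 4^4 + 2 = 1282; next = 1281

3^(3 + 1) + 3^3 + 2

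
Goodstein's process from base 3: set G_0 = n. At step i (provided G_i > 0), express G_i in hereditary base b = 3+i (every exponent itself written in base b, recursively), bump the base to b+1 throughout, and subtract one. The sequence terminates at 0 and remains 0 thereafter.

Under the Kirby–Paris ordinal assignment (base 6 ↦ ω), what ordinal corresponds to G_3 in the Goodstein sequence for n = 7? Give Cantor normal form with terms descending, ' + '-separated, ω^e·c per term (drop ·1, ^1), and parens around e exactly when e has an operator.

7 —HB3→ 2·3 + 1 —bump→ 2·4 + 1 = 9 —(−1)→ 8
8 —HB4→ 2·4 —bump→ 2·5 = 10 —(−1)→ 9
9 —HB5→ 5 + 4 —bump→ 6 + 4 = 10 —(−1)→ 9
9 —HB6→ 6 + 3 —bump→ 7 + 3 = 10 —(−1)→ 9

ω + 3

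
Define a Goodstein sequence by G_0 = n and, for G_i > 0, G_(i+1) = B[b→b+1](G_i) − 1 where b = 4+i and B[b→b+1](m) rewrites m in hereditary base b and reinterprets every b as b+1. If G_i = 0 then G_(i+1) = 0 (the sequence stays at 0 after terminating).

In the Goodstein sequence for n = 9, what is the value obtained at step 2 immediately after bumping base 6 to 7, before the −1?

(0) 9|_4 = 2·4 + 1 ↦ 2·5 + 1|_5 = 11 ⇒ 10
(1) 10|_5 = 2·5 ↦ 2·6|_6 = 12 ⇒ 11

12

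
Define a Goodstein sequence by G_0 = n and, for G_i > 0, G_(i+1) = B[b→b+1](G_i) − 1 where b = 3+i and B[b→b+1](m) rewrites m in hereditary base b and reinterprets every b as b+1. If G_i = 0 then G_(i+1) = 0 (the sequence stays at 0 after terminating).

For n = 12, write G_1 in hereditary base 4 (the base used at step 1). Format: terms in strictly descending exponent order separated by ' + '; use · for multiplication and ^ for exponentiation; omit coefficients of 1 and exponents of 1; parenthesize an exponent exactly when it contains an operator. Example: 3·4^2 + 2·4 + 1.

4^2 + 3

base 3: 12 = 3^2 + 3; at 4: 4^2 + 4 = 20; next = 19
base 4: 19 = 4^2 + 3; at 5: 5^2 + 3 = 28; next = 27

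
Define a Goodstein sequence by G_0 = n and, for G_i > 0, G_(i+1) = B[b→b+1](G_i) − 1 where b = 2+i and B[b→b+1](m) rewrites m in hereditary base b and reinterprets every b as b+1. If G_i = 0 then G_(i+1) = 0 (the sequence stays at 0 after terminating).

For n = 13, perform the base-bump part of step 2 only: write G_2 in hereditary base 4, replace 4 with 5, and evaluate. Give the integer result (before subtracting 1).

16093

G_0 = 13. HB_2(13) = 2^(2 + 1) + 2^2 + 1. Bump = 109. G_1 = 108.
G_1 = 108. HB_3(108) = 3^(3 + 1) + 3^3. Bump = 1280. G_2 = 1279.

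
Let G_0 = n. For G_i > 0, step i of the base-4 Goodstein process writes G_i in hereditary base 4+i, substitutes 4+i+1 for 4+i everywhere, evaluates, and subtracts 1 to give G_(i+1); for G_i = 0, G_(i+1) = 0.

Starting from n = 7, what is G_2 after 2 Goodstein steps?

7

G_0 = 7. HB_4(7) = 4 + 3. Bump = 8. G_1 = 7.
G_1 = 7. HB_5(7) = 5 + 2. Bump = 8. G_2 = 7.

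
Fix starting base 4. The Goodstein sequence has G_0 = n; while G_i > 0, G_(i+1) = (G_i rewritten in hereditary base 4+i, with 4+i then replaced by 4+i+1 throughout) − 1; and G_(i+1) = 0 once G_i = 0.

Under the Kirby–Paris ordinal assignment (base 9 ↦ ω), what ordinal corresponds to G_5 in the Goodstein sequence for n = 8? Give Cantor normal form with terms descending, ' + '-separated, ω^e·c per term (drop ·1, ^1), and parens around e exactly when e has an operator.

8 —HB4→ 2·4 —bump→ 2·5 = 10 —(−1)→ 9
9 —HB5→ 5 + 4 —bump→ 6 + 4 = 10 —(−1)→ 9
9 —HB6→ 6 + 3 —bump→ 7 + 3 = 10 —(−1)→ 9
9 —HB7→ 7 + 2 —bump→ 8 + 2 = 10 —(−1)→ 9
9 —HB8→ 8 + 1 —bump→ 9 + 1 = 10 —(−1)→ 9
9 —HB9→ 9 —bump→ 10 = 10 —(−1)→ 9

ω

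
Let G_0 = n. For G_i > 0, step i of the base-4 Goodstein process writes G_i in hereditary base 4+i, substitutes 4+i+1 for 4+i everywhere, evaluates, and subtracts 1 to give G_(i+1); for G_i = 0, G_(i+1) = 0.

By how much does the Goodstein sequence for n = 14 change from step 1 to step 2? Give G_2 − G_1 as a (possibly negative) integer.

2

14 —HB4→ 3·4 + 2 —bump→ 3·5 + 2 = 17 —(−1)→ 16
16 —HB5→ 3·5 + 1 —bump→ 3·6 + 1 = 19 —(−1)→ 18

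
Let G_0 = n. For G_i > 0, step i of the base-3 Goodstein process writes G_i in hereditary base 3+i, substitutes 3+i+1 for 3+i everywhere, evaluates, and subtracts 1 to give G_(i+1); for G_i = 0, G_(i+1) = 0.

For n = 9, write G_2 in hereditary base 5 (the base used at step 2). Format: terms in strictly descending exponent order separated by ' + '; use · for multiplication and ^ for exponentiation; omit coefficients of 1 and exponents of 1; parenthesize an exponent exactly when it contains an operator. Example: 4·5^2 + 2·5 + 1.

3·5 + 2

G_0 = 9. HB_3(9) = 3^2. Bump = 16. G_1 = 15.
G_1 = 15. HB_4(15) = 3·4 + 3. Bump = 18. G_2 = 17.
G_2 = 17. HB_5(17) = 3·5 + 2. Bump = 20. G_3 = 19.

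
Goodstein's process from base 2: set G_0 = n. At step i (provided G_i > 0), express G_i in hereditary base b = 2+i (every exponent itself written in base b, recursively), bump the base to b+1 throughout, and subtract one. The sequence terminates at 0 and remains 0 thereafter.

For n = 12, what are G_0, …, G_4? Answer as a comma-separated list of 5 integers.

G_0 = 12. HB_2(12) = 2^(2 + 1) + 2^2. Bump = 108. G_1 = 107.
G_1 = 107. HB_3(107) = 3^(3 + 1) + 2·3^2 + 2·3 + 2. Bump = 1066. G_2 = 1065.
G_2 = 1065. HB_4(1065) = 4^(4 + 1) + 2·4^2 + 2·4 + 1. Bump = 15686. G_3 = 15685.
G_3 = 15685. HB_5(15685) = 5^(5 + 1) + 2·5^2 + 2·5. Bump = 280020. G_4 = 280019.

12, 107, 1065, 15685, 280019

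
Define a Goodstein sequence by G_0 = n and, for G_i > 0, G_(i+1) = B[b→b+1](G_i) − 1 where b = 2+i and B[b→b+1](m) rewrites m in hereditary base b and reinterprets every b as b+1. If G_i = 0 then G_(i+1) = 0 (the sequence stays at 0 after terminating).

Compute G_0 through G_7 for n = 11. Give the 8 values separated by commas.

11, 84, 1027, 15627, 279937, 5764801, 134217727, 2749609302

G_0=11  [base 2] 2^(2 + 1) + 2 + 1  →[2↦3]→  3^(3 + 1) + 3 + 1 = 85  −1 ⇒ G_1=84
G_1=84  [base 3] 3^(3 + 1) + 3  →[3↦4]→  4^(4 + 1) + 4 = 1028  −1 ⇒ G_2=1027
G_2=1027  [base 4] 4^(4 + 1) + 3  →[4↦5]→  5^(5 + 1) + 3 = 15628  −1 ⇒ G_3=15627
G_3=15627  [base 5] 5^(5 + 1) + 2  →[5↦6]→  6^(6 + 1) + 2 = 279938  −1 ⇒ G_4=279937
G_4=279937  [base 6] 6^(6 + 1) + 1  →[6↦7]→  7^(7 + 1) + 1 = 5764802  −1 ⇒ G_5=5764801
G_5=5764801  [base 7] 7^(7 + 1)  →[7↦8]→  8^(8 + 1) = 134217728  −1 ⇒ G_6=134217727
G_6=134217727  [base 8] 7·8^8 + 7·8^7 + 7·8^6 + 7·8^5 + 7·8^4 + 7·8^3 + 7·8^2 + 7·8 + 7  →[8↦9]→  7·9^9 + 7·9^7 + 7·9^6 + 7·9^5 + 7·9^4 + 7·9^3 + 7·9^2 + 7·9 + 7 = 2749609303  −1 ⇒ G_7=2749609302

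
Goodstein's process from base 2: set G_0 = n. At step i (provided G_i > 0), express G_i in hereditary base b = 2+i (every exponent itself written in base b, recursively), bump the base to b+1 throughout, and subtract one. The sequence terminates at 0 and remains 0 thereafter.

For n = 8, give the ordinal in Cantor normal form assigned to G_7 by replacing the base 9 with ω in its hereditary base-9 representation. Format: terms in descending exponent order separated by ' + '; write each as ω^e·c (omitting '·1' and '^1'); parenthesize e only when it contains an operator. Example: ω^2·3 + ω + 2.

i=0: 8 = 2^(2 + 1) (b=2); 2→3: 3^(3 + 1) = 81; 81−1 = 80
i=1: 80 = 2·3^3 + 2·3^2 + 2·3 + 2 (b=3); 3→4: 2·4^4 + 2·4^2 + 2·4 + 2 = 554; 554−1 = 553
i=2: 553 = 2·4^4 + 2·4^2 + 2·4 + 1 (b=4); 4→5: 2·5^5 + 2·5^2 + 2·5 + 1 = 6311; 6311−1 = 6310
i=3: 6310 = 2·5^5 + 2·5^2 + 2·5 (b=5); 5→6: 2·6^6 + 2·6^2 + 2·6 = 93396; 93396−1 = 93395
i=4: 93395 = 2·6^6 + 2·6^2 + 6 + 5 (b=6); 6→7: 2·7^7 + 2·7^2 + 7 + 5 = 1647196; 1647196−1 = 1647195
i=5: 1647195 = 2·7^7 + 2·7^2 + 7 + 4 (b=7); 7→8: 2·8^8 + 2·8^2 + 8 + 4 = 33554572; 33554572−1 = 33554571
i=6: 33554571 = 2·8^8 + 2·8^2 + 8 + 3 (b=8); 8→9: 2·9^9 + 2·9^2 + 9 + 3 = 774841152; 774841152−1 = 774841151
i=7: 774841151 = 2·9^9 + 2·9^2 + 9 + 2 (b=9); 9→10: 2·10^10 + 2·10^2 + 10 + 2 = 20000000212; 20000000212−1 = 20000000211

ω^ω·2 + ω^2·2 + ω + 2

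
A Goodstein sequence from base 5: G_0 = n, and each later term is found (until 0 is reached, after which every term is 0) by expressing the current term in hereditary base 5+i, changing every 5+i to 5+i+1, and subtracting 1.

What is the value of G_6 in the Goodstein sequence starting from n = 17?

26

G_0 = 17. HB_5(17) = 3·5 + 2. Bump = 20. G_1 = 19.
G_1 = 19. HB_6(19) = 3·6 + 1. Bump = 22. G_2 = 21.
G_2 = 21. HB_7(21) = 3·7. Bump = 24. G_3 = 23.
G_3 = 23. HB_8(23) = 2·8 + 7. Bump = 25. G_4 = 24.
G_4 = 24. HB_9(24) = 2·9 + 6. Bump = 26. G_5 = 25.
G_5 = 25. HB_10(25) = 2·10 + 5. Bump = 27. G_6 = 26.
G_6 = 26. HB_11(26) = 2·11 + 4. Bump = 28. G_7 = 27.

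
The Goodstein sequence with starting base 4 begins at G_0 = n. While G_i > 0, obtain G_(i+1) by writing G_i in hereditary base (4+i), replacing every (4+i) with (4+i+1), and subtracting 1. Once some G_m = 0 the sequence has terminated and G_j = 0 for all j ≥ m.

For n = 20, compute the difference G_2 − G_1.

10

20 —HB4→ 4^2 + 4 —bump→ 5^2 + 5 = 30 —(−1)→ 29
29 —HB5→ 5^2 + 4 —bump→ 6^2 + 4 = 40 —(−1)→ 39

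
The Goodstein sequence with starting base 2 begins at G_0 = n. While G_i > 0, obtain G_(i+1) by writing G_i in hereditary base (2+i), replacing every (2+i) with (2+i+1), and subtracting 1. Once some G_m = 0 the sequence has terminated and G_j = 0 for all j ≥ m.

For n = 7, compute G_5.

step 0: 7 = 2^2 + 2 + 1; sub 3 for 2: 3^3 + 3 + 1; = 31; G_1 = 31−1 = 30
step 1: 30 = 3^3 + 3; sub 4 for 3: 4^4 + 4; = 260; G_2 = 260−1 = 259
step 2: 259 = 4^4 + 3; sub 5 for 4: 5^5 + 3; = 3128; G_3 = 3128−1 = 3127
step 3: 3127 = 5^5 + 2; sub 6 for 5: 6^6 + 2; = 46658; G_4 = 46658−1 = 46657
step 4: 46657 = 6^6 + 1; sub 7 for 6: 7^7 + 1; = 823544; G_5 = 823544−1 = 823543
step 5: 823543 = 7^7; sub 8 for 7: 8^8; = 16777216; G_6 = 16777216−1 = 16777215

823543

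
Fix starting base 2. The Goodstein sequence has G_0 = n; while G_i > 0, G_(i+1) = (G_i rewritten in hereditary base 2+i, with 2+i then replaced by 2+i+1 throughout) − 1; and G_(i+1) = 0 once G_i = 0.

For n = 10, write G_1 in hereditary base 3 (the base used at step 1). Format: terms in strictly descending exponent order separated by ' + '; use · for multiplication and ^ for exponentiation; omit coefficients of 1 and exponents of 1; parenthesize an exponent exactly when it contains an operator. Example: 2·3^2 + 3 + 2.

[0] 10 ≡ 2^(2 + 1) + 2 (base 2). Lift 3: 84. −1: 83.
[1] 83 ≡ 3^(3 + 1) + 2 (base 3). Lift 4: 1026. −1: 1025.

3^(3 + 1) + 2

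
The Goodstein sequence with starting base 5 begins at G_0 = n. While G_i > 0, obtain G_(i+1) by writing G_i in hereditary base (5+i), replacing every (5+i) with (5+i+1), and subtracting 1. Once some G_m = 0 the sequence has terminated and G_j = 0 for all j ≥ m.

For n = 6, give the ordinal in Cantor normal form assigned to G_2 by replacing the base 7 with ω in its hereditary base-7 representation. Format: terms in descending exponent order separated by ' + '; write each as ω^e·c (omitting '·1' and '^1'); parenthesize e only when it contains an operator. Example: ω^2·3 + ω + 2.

6

G_0=6  [base 5] 5 + 1  →[5↦6]→  6 + 1 = 7  −1 ⇒ G_1=6
G_1=6  [base 6] 6  →[6↦7]→  7 = 7  −1 ⇒ G_2=6
G_2=6  [base 7] 6  →[7↦8]→  6 = 6  −1 ⇒ G_3=5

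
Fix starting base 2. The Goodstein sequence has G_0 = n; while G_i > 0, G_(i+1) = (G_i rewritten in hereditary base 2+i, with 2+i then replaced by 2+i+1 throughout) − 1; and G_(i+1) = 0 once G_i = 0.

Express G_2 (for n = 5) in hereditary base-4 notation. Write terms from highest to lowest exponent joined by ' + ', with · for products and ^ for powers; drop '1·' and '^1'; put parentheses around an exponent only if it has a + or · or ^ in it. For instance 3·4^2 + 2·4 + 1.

3·4^3 + 3·4^2 + 3·4 + 3

5 —HB2→ 2^2 + 1 —bump→ 3^3 + 1 = 28 —(−1)→ 27
27 —HB3→ 3^3 —bump→ 4^4 = 256 —(−1)→ 255
255 —HB4→ 3·4^3 + 3·4^2 + 3·4 + 3 —bump→ 3·5^3 + 3·5^2 + 3·5 + 3 = 468 —(−1)→ 467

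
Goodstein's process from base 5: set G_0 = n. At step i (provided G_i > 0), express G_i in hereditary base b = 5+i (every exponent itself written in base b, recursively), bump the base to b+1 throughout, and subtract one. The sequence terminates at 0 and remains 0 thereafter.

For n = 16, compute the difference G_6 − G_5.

1

base 5: 16 = 3·5 + 1; at 6: 3·6 + 1 = 19; next = 18
base 6: 18 = 3·6; at 7: 3·7 = 21; next = 20
base 7: 20 = 2·7 + 6; at 8: 2·8 + 6 = 22; next = 21
base 8: 21 = 2·8 + 5; at 9: 2·9 + 5 = 23; next = 22
base 9: 22 = 2·9 + 4; at 10: 2·10 + 4 = 24; next = 23
base 10: 23 = 2·10 + 3; at 11: 2·11 + 3 = 25; next = 24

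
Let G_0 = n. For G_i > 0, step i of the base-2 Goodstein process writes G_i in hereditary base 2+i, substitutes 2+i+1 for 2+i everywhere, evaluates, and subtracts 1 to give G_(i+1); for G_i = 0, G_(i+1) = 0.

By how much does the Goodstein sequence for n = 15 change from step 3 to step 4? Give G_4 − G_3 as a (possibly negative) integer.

G_0=15  [base 2] 2^(2 + 1) + 2^2 + 2 + 1  →[2↦3]→  3^(3 + 1) + 3^3 + 3 + 1 = 112  −1 ⇒ G_1=111
G_1=111  [base 3] 3^(3 + 1) + 3^3 + 3  →[3↦4]→  4^(4 + 1) + 4^4 + 4 = 1284  −1 ⇒ G_2=1283
G_2=1283  [base 4] 4^(4 + 1) + 4^4 + 3  →[4↦5]→  5^(5 + 1) + 5^5 + 3 = 18753  −1 ⇒ G_3=18752
G_3=18752  [base 5] 5^(5 + 1) + 5^5 + 2  →[5↦6]→  6^(6 + 1) + 6^6 + 2 = 326594  −1 ⇒ G_4=326593

307841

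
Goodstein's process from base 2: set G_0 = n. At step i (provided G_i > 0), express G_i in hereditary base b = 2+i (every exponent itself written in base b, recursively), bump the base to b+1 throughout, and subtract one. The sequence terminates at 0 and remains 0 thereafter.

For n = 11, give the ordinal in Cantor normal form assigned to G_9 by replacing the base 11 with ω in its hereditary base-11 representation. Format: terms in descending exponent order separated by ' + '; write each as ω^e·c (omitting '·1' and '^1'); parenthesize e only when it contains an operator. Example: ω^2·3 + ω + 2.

ω^ω·7 + ω^7·7 + ω^6·7 + ω^5·7 + ω^4·7 + ω^3·7 + ω^2·7 + ω·7 + 4

G_0 = 11. HB_2(11) = 2^(2 + 1) + 2 + 1. Bump = 85. G_1 = 84.
G_1 = 84. HB_3(84) = 3^(3 + 1) + 3. Bump = 1028. G_2 = 1027.
G_2 = 1027. HB_4(1027) = 4^(4 + 1) + 3. Bump = 15628. G_3 = 15627.
G_3 = 15627. HB_5(15627) = 5^(5 + 1) + 2. Bump = 279938. G_4 = 279937.
G_4 = 279937. HB_6(279937) = 6^(6 + 1) + 1. Bump = 5764802. G_5 = 5764801.
G_5 = 5764801. HB_7(5764801) = 7^(7 + 1). Bump = 134217728. G_6 = 134217727.
G_6 = 134217727. HB_8(134217727) = 7·8^8 + 7·8^7 + 7·8^6 + 7·8^5 + 7·8^4 + 7·8^3 + 7·8^2 + 7·8 + 7. Bump = 2749609303. G_7 = 2749609302.
G_7 = 2749609302. HB_9(2749609302) = 7·9^9 + 7·9^7 + 7·9^6 + 7·9^5 + 7·9^4 + 7·9^3 + 7·9^2 + 7·9 + 6. Bump = 70077777776. G_8 = 70077777775.
G_8 = 70077777775. HB_10(70077777775) = 7·10^10 + 7·10^7 + 7·10^6 + 7·10^5 + 7·10^4 + 7·10^3 + 7·10^2 + 7·10 + 5. Bump = 1997331745491. G_9 = 1997331745490.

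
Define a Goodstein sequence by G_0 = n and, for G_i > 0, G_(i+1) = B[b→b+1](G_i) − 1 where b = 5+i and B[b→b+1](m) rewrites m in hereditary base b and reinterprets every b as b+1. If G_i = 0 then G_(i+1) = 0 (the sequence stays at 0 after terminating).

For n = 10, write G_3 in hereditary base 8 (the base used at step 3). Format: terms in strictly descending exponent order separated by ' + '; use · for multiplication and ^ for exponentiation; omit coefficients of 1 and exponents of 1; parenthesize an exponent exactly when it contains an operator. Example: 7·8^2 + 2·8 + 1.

[0] 10 ≡ 2·5 (base 5). Lift 6: 12. −1: 11.
[1] 11 ≡ 6 + 5 (base 6). Lift 7: 12. −1: 11.
[2] 11 ≡ 7 + 4 (base 7). Lift 8: 12. −1: 11.

8 + 3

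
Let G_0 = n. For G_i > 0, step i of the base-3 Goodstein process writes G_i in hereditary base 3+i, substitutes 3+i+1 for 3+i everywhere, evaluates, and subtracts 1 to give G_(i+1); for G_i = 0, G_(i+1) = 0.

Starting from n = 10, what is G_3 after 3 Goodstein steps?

[0] 10 ≡ 3^2 + 1 (base 3). Lift 4: 17. −1: 16.
[1] 16 ≡ 4^2 (base 4). Lift 5: 25. −1: 24.
[2] 24 ≡ 4·5 + 4 (base 5). Lift 6: 28. −1: 27.
[3] 27 ≡ 4·6 + 3 (base 6). Lift 7: 31. −1: 30.

27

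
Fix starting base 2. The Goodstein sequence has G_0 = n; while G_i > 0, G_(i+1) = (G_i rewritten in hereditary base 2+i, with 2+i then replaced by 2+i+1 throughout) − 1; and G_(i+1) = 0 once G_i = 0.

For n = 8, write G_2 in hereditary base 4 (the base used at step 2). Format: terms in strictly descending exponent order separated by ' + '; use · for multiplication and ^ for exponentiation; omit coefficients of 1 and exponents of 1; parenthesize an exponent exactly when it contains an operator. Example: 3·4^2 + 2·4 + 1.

2·4^4 + 2·4^2 + 2·4 + 1

i=0: 8 = 2^(2 + 1) (b=2); 2→3: 3^(3 + 1) = 81; 81−1 = 80
i=1: 80 = 2·3^3 + 2·3^2 + 2·3 + 2 (b=3); 3→4: 2·4^4 + 2·4^2 + 2·4 + 2 = 554; 554−1 = 553
i=2: 553 = 2·4^4 + 2·4^2 + 2·4 + 1 (b=4); 4→5: 2·5^5 + 2·5^2 + 2·5 + 1 = 6311; 6311−1 = 6310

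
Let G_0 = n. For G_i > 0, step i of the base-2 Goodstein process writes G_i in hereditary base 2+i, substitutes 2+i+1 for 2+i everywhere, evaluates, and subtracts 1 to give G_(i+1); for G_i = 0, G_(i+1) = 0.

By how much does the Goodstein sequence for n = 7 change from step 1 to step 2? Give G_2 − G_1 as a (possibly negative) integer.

base 2: 7 = 2^2 + 2 + 1; at 3: 3^3 + 3 + 1 = 31; next = 30
base 3: 30 = 3^3 + 3; at 4: 4^4 + 4 = 260; next = 259

229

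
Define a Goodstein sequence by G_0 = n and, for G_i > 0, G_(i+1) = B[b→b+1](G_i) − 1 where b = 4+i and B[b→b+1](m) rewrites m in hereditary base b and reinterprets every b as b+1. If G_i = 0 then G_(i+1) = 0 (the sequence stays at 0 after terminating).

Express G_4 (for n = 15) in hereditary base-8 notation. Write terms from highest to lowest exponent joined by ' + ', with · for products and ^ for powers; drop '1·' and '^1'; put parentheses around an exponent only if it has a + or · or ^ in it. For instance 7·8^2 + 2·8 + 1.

2·8 + 7

G_0=15  [base 4] 3·4 + 3  →[4↦5]→  3·5 + 3 = 18  −1 ⇒ G_1=17
G_1=17  [base 5] 3·5 + 2  →[5↦6]→  3·6 + 2 = 20  −1 ⇒ G_2=19
G_2=19  [base 6] 3·6 + 1  →[6↦7]→  3·7 + 1 = 22  −1 ⇒ G_3=21
G_3=21  [base 7] 3·7  →[7↦8]→  3·8 = 24  −1 ⇒ G_4=23
G_4=23  [base 8] 2·8 + 7  →[8↦9]→  2·9 + 7 = 25  −1 ⇒ G_5=24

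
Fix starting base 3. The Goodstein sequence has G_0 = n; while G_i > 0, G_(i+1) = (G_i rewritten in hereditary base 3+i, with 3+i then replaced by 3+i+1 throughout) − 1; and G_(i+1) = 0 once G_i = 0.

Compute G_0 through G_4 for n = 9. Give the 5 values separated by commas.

9, 15, 17, 19, 21

9 —HB3→ 3^2 —bump→ 4^2 = 16 —(−1)→ 15
15 —HB4→ 3·4 + 3 —bump→ 3·5 + 3 = 18 —(−1)→ 17
17 —HB5→ 3·5 + 2 —bump→ 3·6 + 2 = 20 —(−1)→ 19
19 —HB6→ 3·6 + 1 —bump→ 3·7 + 1 = 22 —(−1)→ 21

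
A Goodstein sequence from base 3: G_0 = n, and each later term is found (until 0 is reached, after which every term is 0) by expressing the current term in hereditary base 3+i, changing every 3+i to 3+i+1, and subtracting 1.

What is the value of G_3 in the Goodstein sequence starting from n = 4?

3

base 3: 4 = 3 + 1; at 4: 4 + 1 = 5; next = 4
base 4: 4 = 4; at 5: 5 = 5; next = 4
base 5: 4 = 4; at 6: 4 = 4; next = 3
base 6: 3 = 3; at 7: 3 = 3; next = 2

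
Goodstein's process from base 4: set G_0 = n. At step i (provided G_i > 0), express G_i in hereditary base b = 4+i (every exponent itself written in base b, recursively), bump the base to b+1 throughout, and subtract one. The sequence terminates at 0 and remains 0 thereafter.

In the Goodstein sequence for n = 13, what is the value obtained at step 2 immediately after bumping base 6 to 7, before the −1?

19

step 0: 13 = 3·4 + 1; sub 5 for 4: 3·5 + 1; = 16; G_1 = 16−1 = 15
step 1: 15 = 3·5; sub 6 for 5: 3·6; = 18; G_2 = 18−1 = 17
step 2: 17 = 2·6 + 5; sub 7 for 6: 2·7 + 5; = 19; G_3 = 19−1 = 18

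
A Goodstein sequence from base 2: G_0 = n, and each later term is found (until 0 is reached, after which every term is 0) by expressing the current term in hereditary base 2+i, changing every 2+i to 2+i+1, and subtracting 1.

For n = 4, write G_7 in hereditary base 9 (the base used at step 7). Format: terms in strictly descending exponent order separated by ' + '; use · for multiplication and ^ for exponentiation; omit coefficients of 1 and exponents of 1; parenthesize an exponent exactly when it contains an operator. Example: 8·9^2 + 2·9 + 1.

4 —HB2→ 2^2 —bump→ 3^3 = 27 —(−1)→ 26
26 —HB3→ 2·3^2 + 2·3 + 2 —bump→ 2·4^2 + 2·4 + 2 = 42 —(−1)→ 41
41 —HB4→ 2·4^2 + 2·4 + 1 —bump→ 2·5^2 + 2·5 + 1 = 61 —(−1)→ 60
60 —HB5→ 2·5^2 + 2·5 —bump→ 2·6^2 + 2·6 = 84 —(−1)→ 83
83 —HB6→ 2·6^2 + 6 + 5 —bump→ 2·7^2 + 7 + 5 = 110 —(−1)→ 109
109 —HB7→ 2·7^2 + 7 + 4 —bump→ 2·8^2 + 8 + 4 = 140 —(−1)→ 139
139 —HB8→ 2·8^2 + 8 + 3 —bump→ 2·9^2 + 9 + 3 = 174 —(−1)→ 173
173 —HB9→ 2·9^2 + 9 + 2 —bump→ 2·10^2 + 10 + 2 = 212 —(−1)→ 211

2·9^2 + 9 + 2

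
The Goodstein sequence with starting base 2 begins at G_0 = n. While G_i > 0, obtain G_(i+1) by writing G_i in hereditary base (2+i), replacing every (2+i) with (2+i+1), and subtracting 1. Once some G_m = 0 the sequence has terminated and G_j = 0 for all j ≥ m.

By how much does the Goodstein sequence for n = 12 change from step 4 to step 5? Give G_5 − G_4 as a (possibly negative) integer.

5484891

G_0 = 12. HB_2(12) = 2^(2 + 1) + 2^2. Bump = 108. G_1 = 107.
G_1 = 107. HB_3(107) = 3^(3 + 1) + 2·3^2 + 2·3 + 2. Bump = 1066. G_2 = 1065.
G_2 = 1065. HB_4(1065) = 4^(4 + 1) + 2·4^2 + 2·4 + 1. Bump = 15686. G_3 = 15685.
G_3 = 15685. HB_5(15685) = 5^(5 + 1) + 2·5^2 + 2·5. Bump = 280020. G_4 = 280019.
G_4 = 280019. HB_6(280019) = 6^(6 + 1) + 2·6^2 + 6 + 5. Bump = 5764911. G_5 = 5764910.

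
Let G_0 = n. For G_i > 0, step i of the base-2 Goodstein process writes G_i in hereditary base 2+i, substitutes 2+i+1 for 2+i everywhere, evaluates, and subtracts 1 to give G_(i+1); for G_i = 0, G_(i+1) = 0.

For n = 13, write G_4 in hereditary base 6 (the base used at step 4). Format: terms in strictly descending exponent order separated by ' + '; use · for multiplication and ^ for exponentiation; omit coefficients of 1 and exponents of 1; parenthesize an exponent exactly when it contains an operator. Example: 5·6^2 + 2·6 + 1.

6^(6 + 1) + 3·6^3 + 3·6^2 + 3·6 + 1

G_0 = 13. HB_2(13) = 2^(2 + 1) + 2^2 + 1. Bump = 109. G_1 = 108.
G_1 = 108. HB_3(108) = 3^(3 + 1) + 3^3. Bump = 1280. G_2 = 1279.
G_2 = 1279. HB_4(1279) = 4^(4 + 1) + 3·4^3 + 3·4^2 + 3·4 + 3. Bump = 16093. G_3 = 16092.
G_3 = 16092. HB_5(16092) = 5^(5 + 1) + 3·5^3 + 3·5^2 + 3·5 + 2. Bump = 280712. G_4 = 280711.
G_4 = 280711. HB_6(280711) = 6^(6 + 1) + 3·6^3 + 3·6^2 + 3·6 + 1. Bump = 5765999. G_5 = 5765998.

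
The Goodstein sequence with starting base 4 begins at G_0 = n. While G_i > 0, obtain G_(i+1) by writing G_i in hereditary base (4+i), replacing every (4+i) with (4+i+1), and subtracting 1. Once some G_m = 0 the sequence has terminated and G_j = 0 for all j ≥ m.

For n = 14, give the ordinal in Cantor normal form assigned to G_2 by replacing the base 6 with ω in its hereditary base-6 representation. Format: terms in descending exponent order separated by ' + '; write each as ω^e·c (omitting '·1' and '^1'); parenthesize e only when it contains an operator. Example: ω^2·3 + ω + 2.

G_0 = 14. HB_4(14) = 3·4 + 2. Bump = 17. G_1 = 16.
G_1 = 16. HB_5(16) = 3·5 + 1. Bump = 19. G_2 = 18.
G_2 = 18. HB_6(18) = 3·6. Bump = 21. G_3 = 20.

ω·3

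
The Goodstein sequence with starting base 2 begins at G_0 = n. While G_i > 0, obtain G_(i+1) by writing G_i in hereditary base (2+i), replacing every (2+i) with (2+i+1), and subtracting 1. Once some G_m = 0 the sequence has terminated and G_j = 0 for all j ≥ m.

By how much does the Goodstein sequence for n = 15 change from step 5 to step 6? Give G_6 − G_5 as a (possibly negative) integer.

144406599

(0) 15|_2 = 2^(2 + 1) + 2^2 + 2 + 1 ↦ 3^(3 + 1) + 3^3 + 3 + 1|_3 = 112 ⇒ 111
(1) 111|_3 = 3^(3 + 1) + 3^3 + 3 ↦ 4^(4 + 1) + 4^4 + 4|_4 = 1284 ⇒ 1283
(2) 1283|_4 = 4^(4 + 1) + 4^4 + 3 ↦ 5^(5 + 1) + 5^5 + 3|_5 = 18753 ⇒ 18752
(3) 18752|_5 = 5^(5 + 1) + 5^5 + 2 ↦ 6^(6 + 1) + 6^6 + 2|_6 = 326594 ⇒ 326593
(4) 326593|_6 = 6^(6 + 1) + 6^6 + 1 ↦ 7^(7 + 1) + 7^7 + 1|_7 = 6588345 ⇒ 6588344
(5) 6588344|_7 = 7^(7 + 1) + 7^7 ↦ 8^(8 + 1) + 8^8|_8 = 150994944 ⇒ 150994943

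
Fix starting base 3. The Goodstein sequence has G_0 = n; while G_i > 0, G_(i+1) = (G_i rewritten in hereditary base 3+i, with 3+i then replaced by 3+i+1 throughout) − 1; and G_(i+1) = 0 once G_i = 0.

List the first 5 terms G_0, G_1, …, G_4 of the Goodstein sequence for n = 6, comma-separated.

base 3: 6 = 2·3; at 4: 2·4 = 8; next = 7
base 4: 7 = 4 + 3; at 5: 5 + 3 = 8; next = 7
base 5: 7 = 5 + 2; at 6: 6 + 2 = 8; next = 7
base 6: 7 = 6 + 1; at 7: 7 + 1 = 8; next = 7

6, 7, 7, 7, 7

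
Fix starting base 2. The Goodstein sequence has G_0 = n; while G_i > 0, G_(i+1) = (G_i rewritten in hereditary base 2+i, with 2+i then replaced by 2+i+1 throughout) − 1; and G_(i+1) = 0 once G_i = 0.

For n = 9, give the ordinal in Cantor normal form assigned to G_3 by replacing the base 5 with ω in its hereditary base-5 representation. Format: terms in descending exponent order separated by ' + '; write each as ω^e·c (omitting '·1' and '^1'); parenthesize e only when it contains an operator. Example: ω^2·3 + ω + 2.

ω^ω·3 + ω^3·3 + ω^2·3 + ω·3 + 2

9 —HB2→ 2^(2 + 1) + 1 —bump→ 3^(3 + 1) + 1 = 82 —(−1)→ 81
81 —HB3→ 3^(3 + 1) —bump→ 4^(4 + 1) = 1024 —(−1)→ 1023
1023 —HB4→ 3·4^4 + 3·4^3 + 3·4^2 + 3·4 + 3 —bump→ 3·5^5 + 3·5^3 + 3·5^2 + 3·5 + 3 = 9843 —(−1)→ 9842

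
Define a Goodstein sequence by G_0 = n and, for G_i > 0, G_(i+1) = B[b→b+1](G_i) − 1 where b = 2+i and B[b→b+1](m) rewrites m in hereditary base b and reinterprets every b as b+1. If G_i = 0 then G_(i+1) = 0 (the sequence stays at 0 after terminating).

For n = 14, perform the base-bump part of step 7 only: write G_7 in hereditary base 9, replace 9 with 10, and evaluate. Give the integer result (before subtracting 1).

100000555552

G_0=14  [base 2] 2^(2 + 1) + 2^2 + 2  →[2↦3]→  3^(3 + 1) + 3^3 + 3 = 111  −1 ⇒ G_1=110
G_1=110  [base 3] 3^(3 + 1) + 3^3 + 2  →[3↦4]→  4^(4 + 1) + 4^4 + 2 = 1282  −1 ⇒ G_2=1281
G_2=1281  [base 4] 4^(4 + 1) + 4^4 + 1  →[4↦5]→  5^(5 + 1) + 5^5 + 1 = 18751  −1 ⇒ G_3=18750
G_3=18750  [base 5] 5^(5 + 1) + 5^5  →[5↦6]→  6^(6 + 1) + 6^6 = 326592  −1 ⇒ G_4=326591
G_4=326591  [base 6] 6^(6 + 1) + 5·6^5 + 5·6^4 + 5·6^3 + 5·6^2 + 5·6 + 5  →[6↦7]→  7^(7 + 1) + 5·7^5 + 5·7^4 + 5·7^3 + 5·7^2 + 5·7 + 5 = 5862841  −1 ⇒ G_5=5862840
G_5=5862840  [base 7] 7^(7 + 1) + 5·7^5 + 5·7^4 + 5·7^3 + 5·7^2 + 5·7 + 4  →[7↦8]→  8^(8 + 1) + 5·8^5 + 5·8^4 + 5·8^3 + 5·8^2 + 5·8 + 4 = 134404972  −1 ⇒ G_6=134404971
G_6=134404971  [base 8] 8^(8 + 1) + 5·8^5 + 5·8^4 + 5·8^3 + 5·8^2 + 5·8 + 3  →[8↦9]→  9^(9 + 1) + 5·9^5 + 5·9^4 + 5·9^3 + 5·9^2 + 5·9 + 3 = 3487116549  −1 ⇒ G_7=3487116548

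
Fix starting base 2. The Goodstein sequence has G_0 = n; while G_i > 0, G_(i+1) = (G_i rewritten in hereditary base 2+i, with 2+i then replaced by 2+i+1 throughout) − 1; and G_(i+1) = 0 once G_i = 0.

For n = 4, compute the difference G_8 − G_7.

i=0: 4 = 2^2 (b=2); 2→3: 3^3 = 27; 27−1 = 26
i=1: 26 = 2·3^2 + 2·3 + 2 (b=3); 3→4: 2·4^2 + 2·4 + 2 = 42; 42−1 = 41
i=2: 41 = 2·4^2 + 2·4 + 1 (b=4); 4→5: 2·5^2 + 2·5 + 1 = 61; 61−1 = 60
i=3: 60 = 2·5^2 + 2·5 (b=5); 5→6: 2·6^2 + 2·6 = 84; 84−1 = 83
i=4: 83 = 2·6^2 + 6 + 5 (b=6); 6→7: 2·7^2 + 7 + 5 = 110; 110−1 = 109
i=5: 109 = 2·7^2 + 7 + 4 (b=7); 7→8: 2·8^2 + 8 + 4 = 140; 140−1 = 139
i=6: 139 = 2·8^2 + 8 + 3 (b=8); 8→9: 2·9^2 + 9 + 3 = 174; 174−1 = 173
i=7: 173 = 2·9^2 + 9 + 2 (b=9); 9→10: 2·10^2 + 10 + 2 = 212; 212−1 = 211

38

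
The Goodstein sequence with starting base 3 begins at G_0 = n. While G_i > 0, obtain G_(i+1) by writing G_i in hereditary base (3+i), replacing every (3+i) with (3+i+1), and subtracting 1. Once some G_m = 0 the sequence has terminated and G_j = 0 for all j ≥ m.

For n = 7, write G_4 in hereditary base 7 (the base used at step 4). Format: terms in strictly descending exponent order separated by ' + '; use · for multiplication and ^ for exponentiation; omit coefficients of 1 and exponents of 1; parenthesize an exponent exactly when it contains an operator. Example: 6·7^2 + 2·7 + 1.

7 + 2

[0] 7 ≡ 2·3 + 1 (base 3). Lift 4: 9. −1: 8.
[1] 8 ≡ 2·4 (base 4). Lift 5: 10. −1: 9.
[2] 9 ≡ 5 + 4 (base 5). Lift 6: 10. −1: 9.
[3] 9 ≡ 6 + 3 (base 6). Lift 7: 10. −1: 9.
[4] 9 ≡ 7 + 2 (base 7). Lift 8: 10. −1: 9.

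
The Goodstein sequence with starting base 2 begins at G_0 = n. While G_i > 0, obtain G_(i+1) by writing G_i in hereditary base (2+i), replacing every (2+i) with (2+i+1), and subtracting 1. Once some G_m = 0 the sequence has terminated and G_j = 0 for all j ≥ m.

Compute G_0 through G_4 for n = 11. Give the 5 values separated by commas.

11, 84, 1027, 15627, 279937

step 0: 11 = 2^(2 + 1) + 2 + 1; sub 3 for 2: 3^(3 + 1) + 3 + 1; = 85; G_1 = 85−1 = 84
step 1: 84 = 3^(3 + 1) + 3; sub 4 for 3: 4^(4 + 1) + 4; = 1028; G_2 = 1028−1 = 1027
step 2: 1027 = 4^(4 + 1) + 3; sub 5 for 4: 5^(5 + 1) + 3; = 15628; G_3 = 15628−1 = 15627
step 3: 15627 = 5^(5 + 1) + 2; sub 6 for 5: 6^(6 + 1) + 2; = 279938; G_4 = 279938−1 = 279937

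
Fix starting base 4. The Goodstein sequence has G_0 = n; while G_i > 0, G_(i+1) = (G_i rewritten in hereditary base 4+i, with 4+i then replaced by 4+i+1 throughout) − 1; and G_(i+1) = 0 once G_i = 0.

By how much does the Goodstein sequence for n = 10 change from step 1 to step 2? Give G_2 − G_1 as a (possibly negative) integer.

1

i=0: 10 = 2·4 + 2 (b=4); 4→5: 2·5 + 2 = 12; 12−1 = 11
i=1: 11 = 2·5 + 1 (b=5); 5→6: 2·6 + 1 = 13; 13−1 = 12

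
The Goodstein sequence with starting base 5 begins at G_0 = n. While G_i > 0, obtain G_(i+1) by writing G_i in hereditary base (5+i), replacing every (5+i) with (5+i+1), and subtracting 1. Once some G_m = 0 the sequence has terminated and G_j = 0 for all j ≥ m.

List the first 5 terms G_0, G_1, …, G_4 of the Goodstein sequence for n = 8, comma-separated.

8, 8, 8, 8, 8

G_0 = 8. HB_5(8) = 5 + 3. Bump = 9. G_1 = 8.
G_1 = 8. HB_6(8) = 6 + 2. Bump = 9. G_2 = 8.
G_2 = 8. HB_7(8) = 7 + 1. Bump = 9. G_3 = 8.
G_3 = 8. HB_8(8) = 8. Bump = 9. G_4 = 8.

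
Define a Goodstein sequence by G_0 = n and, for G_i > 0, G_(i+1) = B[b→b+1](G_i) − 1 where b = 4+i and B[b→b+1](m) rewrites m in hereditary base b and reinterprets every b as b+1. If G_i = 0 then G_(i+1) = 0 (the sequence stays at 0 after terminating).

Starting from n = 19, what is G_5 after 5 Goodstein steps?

i=0: 19 = 4^2 + 3 (b=4); 4→5: 5^2 + 3 = 28; 28−1 = 27
i=1: 27 = 5^2 + 2 (b=5); 5→6: 6^2 + 2 = 38; 38−1 = 37
i=2: 37 = 6^2 + 1 (b=6); 6→7: 7^2 + 1 = 50; 50−1 = 49
i=3: 49 = 7^2 (b=7); 7→8: 8^2 = 64; 64−1 = 63
i=4: 63 = 7·8 + 7 (b=8); 8→9: 7·9 + 7 = 70; 70−1 = 69

69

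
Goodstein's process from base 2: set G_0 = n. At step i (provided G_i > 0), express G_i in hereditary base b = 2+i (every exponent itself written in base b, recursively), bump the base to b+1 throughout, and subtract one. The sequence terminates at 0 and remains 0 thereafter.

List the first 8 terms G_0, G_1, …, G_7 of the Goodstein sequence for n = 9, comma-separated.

base 2: 9 = 2^(2 + 1) + 1; at 3: 3^(3 + 1) + 1 = 82; next = 81
base 3: 81 = 3^(3 + 1); at 4: 4^(4 + 1) = 1024; next = 1023
base 4: 1023 = 3·4^4 + 3·4^3 + 3·4^2 + 3·4 + 3; at 5: 3·5^5 + 3·5^3 + 3·5^2 + 3·5 + 3 = 9843; next = 9842
base 5: 9842 = 3·5^5 + 3·5^3 + 3·5^2 + 3·5 + 2; at 6: 3·6^6 + 3·6^3 + 3·6^2 + 3·6 + 2 = 140744; next = 140743
base 6: 140743 = 3·6^6 + 3·6^3 + 3·6^2 + 3·6 + 1; at 7: 3·7^7 + 3·7^3 + 3·7^2 + 3·7 + 1 = 2471827; next = 2471826
base 7: 2471826 = 3·7^7 + 3·7^3 + 3·7^2 + 3·7; at 8: 3·8^8 + 3·8^3 + 3·8^2 + 3·8 = 50333400; next = 50333399
base 8: 50333399 = 3·8^8 + 3·8^3 + 3·8^2 + 2·8 + 7; at 9: 3·9^9 + 3·9^3 + 3·9^2 + 2·9 + 7 = 1162263922; next = 1162263921

9, 81, 1023, 9842, 140743, 2471826, 50333399, 1162263921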